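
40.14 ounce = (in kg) 1.138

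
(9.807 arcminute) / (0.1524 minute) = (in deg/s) 0.01788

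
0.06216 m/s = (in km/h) 0.2238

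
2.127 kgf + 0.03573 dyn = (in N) 20.86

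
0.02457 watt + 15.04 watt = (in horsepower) 0.0202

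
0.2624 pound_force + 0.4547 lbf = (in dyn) 3.19e+05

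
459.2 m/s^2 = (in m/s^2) 459.2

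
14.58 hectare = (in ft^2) 1.569e+06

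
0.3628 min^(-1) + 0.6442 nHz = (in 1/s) 0.006047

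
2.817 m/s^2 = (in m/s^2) 2.817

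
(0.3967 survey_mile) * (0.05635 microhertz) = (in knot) 6.993e-05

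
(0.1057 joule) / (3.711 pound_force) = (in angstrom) 6.403e+07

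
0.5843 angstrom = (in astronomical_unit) 3.906e-22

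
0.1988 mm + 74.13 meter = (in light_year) 7.836e-15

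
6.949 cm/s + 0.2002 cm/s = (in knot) 0.139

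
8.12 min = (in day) 0.005639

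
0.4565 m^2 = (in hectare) 4.565e-05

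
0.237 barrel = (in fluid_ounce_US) 1274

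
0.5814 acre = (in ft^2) 2.533e+04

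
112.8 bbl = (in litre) 1.793e+04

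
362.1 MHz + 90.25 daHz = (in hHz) 3.621e+06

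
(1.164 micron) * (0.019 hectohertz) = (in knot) 4.299e-06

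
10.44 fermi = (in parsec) 3.383e-31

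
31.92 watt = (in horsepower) 0.04281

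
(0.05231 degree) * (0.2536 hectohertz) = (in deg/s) 1.327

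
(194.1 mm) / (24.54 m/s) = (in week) 1.308e-08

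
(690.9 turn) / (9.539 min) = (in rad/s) 7.585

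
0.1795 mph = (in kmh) 0.2889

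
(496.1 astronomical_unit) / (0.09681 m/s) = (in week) 1.268e+09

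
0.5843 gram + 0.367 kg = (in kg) 0.3676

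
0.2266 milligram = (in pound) 4.996e-07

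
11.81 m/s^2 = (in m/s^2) 11.81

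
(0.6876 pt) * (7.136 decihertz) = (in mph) 0.0003872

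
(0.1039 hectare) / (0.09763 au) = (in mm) 7.114e-05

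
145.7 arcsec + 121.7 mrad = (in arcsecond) 2.525e+04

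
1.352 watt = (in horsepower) 0.001813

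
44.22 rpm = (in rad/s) 4.631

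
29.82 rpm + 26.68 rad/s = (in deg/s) 1708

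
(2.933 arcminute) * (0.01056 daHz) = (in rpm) 0.0008603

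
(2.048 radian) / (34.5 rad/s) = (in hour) 1.649e-05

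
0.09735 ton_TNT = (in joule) 4.073e+08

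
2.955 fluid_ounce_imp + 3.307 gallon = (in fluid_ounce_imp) 443.5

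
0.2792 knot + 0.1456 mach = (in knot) 96.65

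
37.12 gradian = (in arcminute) 2004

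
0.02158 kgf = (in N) 0.2116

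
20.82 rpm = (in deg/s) 124.9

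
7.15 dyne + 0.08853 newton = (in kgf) 0.009035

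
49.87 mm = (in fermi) 4.987e+13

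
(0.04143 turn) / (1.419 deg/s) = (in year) 3.333e-07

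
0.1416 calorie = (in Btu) 0.0005615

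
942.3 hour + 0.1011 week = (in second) 3.453e+06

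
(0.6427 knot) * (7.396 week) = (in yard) 1.617e+06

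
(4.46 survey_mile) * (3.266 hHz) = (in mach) 6885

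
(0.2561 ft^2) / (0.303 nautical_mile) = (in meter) 4.24e-05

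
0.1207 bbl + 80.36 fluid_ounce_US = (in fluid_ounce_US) 729.2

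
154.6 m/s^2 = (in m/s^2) 154.6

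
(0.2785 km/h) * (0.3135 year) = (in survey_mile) 475.2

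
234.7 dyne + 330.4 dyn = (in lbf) 0.00127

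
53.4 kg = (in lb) 117.7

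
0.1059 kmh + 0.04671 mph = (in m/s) 0.0503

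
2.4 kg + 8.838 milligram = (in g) 2400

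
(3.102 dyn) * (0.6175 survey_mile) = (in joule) 0.03083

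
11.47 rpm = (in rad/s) 1.201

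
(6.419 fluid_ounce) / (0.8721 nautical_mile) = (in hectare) 1.175e-11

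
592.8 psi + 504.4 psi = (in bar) 75.65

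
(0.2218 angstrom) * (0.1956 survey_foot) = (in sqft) 1.423e-11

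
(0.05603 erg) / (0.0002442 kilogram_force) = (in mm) 0.00234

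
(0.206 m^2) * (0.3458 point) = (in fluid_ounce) 0.8497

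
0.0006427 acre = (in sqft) 28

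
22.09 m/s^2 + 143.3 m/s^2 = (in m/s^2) 165.4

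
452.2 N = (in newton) 452.2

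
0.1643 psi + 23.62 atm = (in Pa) 2.394e+06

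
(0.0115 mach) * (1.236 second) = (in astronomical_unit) 3.235e-11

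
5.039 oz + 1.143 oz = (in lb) 0.3864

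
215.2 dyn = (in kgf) 0.0002194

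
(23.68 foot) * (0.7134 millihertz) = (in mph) 0.01152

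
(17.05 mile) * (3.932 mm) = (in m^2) 107.9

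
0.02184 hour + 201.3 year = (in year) 201.3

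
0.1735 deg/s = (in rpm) 0.02892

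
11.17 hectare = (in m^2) 1.117e+05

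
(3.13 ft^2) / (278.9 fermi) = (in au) 6.969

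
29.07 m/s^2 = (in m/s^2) 29.07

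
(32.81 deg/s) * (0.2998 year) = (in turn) 8.617e+05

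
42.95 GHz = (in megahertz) 4.295e+04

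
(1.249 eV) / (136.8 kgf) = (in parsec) 4.834e-39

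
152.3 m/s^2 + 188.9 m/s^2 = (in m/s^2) 341.2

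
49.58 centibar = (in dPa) 4.958e+05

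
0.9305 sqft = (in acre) 2.136e-05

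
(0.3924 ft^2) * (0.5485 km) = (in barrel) 125.8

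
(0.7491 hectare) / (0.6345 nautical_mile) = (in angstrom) 6.375e+10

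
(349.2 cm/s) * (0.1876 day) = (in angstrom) 5.66e+14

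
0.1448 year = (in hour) 1268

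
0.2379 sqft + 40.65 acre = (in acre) 40.65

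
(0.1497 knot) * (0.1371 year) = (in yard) 3.641e+05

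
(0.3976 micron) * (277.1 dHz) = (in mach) 3.236e-08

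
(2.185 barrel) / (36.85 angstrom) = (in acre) 2.329e+04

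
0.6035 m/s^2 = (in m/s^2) 0.6035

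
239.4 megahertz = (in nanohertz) 2.394e+17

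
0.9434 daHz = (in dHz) 94.34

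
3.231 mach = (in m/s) 1100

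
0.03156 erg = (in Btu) 2.991e-12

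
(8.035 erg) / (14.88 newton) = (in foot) 1.772e-07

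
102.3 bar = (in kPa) 1.023e+04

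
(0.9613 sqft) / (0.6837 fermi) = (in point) 3.703e+17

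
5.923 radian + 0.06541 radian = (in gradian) 381.2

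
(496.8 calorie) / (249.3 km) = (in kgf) 0.0008502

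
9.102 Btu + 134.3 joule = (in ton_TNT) 2.327e-06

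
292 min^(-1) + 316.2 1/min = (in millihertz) 1.014e+04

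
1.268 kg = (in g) 1268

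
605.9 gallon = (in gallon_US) 605.9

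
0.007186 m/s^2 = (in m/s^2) 0.007186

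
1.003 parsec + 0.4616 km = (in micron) 3.095e+22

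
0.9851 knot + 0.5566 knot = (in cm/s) 79.31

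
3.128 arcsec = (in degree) 0.0008689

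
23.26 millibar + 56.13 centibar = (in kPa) 58.46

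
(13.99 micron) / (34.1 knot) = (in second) 7.975e-07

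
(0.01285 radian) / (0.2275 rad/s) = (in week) 9.339e-08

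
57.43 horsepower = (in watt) 4.283e+04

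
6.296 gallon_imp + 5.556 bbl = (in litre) 912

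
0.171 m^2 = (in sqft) 1.841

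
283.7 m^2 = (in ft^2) 3054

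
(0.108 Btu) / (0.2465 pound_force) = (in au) 6.947e-10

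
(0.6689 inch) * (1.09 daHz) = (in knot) 0.36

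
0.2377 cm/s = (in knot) 0.004621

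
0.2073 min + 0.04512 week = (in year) 0.0008657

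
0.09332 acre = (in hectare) 0.03777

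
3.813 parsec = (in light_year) 12.44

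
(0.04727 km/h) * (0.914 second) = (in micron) 1.2e+04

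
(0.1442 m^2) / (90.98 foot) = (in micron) 5200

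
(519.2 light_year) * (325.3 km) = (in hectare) 1.598e+20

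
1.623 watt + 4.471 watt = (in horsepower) 0.008172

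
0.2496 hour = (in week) 0.001486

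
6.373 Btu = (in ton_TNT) 1.607e-06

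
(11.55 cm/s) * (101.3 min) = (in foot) 2303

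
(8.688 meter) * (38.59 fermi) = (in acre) 8.285e-17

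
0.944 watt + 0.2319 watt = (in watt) 1.176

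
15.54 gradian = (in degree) 13.99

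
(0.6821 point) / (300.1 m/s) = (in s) 8.018e-07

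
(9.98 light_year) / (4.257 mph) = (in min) 8.269e+14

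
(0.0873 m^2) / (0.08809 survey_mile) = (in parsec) 1.996e-20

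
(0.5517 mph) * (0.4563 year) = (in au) 2.372e-05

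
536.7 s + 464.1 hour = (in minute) 2.785e+04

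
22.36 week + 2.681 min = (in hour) 3757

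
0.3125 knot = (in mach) 0.0004721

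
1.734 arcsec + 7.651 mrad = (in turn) 0.001219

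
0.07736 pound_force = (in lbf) 0.07736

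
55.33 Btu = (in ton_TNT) 1.395e-05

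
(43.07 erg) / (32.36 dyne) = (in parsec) 4.313e-19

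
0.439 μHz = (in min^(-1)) 2.634e-05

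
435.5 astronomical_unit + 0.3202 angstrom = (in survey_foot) 2.137e+14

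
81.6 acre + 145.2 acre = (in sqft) 9.879e+06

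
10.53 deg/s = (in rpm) 1.755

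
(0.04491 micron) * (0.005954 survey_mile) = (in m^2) 4.303e-07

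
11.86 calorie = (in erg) 4.962e+08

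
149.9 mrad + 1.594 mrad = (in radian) 0.1515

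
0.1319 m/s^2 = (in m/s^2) 0.1319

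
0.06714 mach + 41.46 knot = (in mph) 98.85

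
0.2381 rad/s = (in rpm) 2.274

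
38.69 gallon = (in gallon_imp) 32.22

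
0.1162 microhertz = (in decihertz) 1.162e-06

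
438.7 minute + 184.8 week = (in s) 1.118e+08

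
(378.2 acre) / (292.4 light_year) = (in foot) 1.815e-12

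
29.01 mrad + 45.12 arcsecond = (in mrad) 29.23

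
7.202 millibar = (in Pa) 720.2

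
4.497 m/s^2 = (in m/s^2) 4.497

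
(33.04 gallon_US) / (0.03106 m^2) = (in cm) 402.7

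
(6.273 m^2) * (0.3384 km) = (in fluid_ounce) 7.178e+07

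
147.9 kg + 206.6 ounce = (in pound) 339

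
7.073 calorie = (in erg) 2.959e+08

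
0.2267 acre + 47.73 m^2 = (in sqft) 1.039e+04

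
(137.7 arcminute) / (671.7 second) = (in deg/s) 0.003417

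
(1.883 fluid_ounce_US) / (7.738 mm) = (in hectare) 7.197e-07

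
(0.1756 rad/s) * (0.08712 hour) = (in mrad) 5.507e+04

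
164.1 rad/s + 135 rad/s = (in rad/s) 299.1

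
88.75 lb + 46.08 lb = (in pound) 134.8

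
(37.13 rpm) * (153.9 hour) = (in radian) 2.154e+06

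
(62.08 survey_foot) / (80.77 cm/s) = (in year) 7.429e-07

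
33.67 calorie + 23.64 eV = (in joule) 140.9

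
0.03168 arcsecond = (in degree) 8.8e-06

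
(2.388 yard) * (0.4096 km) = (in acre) 0.221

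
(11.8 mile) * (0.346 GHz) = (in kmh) 2.365e+13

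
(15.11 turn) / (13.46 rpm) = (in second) 67.36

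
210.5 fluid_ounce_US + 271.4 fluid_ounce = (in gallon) 3.765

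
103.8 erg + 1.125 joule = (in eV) 7.022e+18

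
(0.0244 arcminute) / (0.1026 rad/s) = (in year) 2.194e-12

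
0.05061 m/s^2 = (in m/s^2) 0.05061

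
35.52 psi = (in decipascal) 2.449e+06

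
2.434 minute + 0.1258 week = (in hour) 21.17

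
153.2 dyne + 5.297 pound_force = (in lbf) 5.297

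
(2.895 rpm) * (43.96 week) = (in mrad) 8.06e+09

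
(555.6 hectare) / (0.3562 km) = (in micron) 1.56e+10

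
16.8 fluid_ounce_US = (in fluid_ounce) 16.8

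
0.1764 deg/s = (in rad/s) 0.003079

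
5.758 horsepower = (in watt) 4294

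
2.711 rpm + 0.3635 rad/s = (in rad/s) 0.6474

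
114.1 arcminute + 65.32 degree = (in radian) 1.173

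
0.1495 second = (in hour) 4.153e-05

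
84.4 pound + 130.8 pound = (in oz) 3443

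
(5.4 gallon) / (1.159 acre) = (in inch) 0.0001716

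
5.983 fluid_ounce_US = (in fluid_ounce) 5.983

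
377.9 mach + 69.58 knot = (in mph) 2.879e+05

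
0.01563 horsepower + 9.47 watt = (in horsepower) 0.02833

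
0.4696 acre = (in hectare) 0.19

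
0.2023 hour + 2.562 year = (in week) 133.6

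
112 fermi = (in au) 7.487e-25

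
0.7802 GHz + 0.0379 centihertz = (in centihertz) 7.802e+10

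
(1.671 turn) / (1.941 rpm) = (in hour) 0.01435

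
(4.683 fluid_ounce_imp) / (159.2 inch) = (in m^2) 3.291e-05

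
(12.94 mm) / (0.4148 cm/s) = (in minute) 0.05199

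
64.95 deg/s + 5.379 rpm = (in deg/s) 97.22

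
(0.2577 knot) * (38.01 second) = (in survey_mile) 0.003131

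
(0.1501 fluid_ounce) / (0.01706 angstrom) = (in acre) 643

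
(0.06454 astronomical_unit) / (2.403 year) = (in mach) 0.3742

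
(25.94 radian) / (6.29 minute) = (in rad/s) 0.06873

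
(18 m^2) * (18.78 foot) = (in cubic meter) 103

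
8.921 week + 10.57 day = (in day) 73.02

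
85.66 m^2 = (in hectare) 0.008566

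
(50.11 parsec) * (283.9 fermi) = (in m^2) 4.39e+05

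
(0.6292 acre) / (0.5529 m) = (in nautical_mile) 2.487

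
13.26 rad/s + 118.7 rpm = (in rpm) 245.3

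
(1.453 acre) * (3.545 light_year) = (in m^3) 1.972e+20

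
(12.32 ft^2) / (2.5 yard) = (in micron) 5.007e+05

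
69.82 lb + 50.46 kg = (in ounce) 2897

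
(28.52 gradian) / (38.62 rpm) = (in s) 0.1108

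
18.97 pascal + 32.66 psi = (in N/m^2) 2.252e+05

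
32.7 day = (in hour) 784.8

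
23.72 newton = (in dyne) 2.372e+06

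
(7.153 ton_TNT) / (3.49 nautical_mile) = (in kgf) 4.722e+05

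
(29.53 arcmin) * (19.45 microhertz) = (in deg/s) 9.573e-06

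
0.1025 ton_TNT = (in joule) 4.289e+08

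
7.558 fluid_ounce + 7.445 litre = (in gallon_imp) 1.687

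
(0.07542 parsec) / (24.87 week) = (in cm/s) 1.547e+10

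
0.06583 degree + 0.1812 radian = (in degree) 10.45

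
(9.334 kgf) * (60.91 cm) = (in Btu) 0.05284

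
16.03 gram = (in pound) 0.03534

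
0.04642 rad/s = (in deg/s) 2.66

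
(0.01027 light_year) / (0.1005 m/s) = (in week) 1.599e+09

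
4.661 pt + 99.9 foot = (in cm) 3045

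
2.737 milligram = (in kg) 2.737e-06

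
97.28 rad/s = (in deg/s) 5574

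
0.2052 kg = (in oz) 7.238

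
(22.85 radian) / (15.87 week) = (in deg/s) 0.0001364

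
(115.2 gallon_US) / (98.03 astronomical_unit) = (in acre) 7.348e-18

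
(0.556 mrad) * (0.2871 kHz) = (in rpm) 1.524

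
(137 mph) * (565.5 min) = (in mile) 1291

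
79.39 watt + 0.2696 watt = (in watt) 79.66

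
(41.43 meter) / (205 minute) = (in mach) 9.892e-06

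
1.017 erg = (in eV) 6.348e+11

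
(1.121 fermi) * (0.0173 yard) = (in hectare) 1.773e-21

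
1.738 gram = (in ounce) 0.06131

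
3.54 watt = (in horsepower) 0.004747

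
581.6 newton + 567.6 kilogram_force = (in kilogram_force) 626.9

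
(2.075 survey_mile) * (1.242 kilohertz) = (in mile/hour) 9.278e+06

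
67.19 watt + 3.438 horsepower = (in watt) 2631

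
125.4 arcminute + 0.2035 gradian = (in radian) 0.03967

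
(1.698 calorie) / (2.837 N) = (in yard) 2.739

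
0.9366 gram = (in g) 0.9366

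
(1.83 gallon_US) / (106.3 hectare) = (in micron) 0.006517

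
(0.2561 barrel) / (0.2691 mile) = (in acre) 2.323e-08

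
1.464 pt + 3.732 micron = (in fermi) 5.202e+11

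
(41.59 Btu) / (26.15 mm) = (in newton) 1.678e+06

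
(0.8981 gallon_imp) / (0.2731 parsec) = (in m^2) 4.845e-19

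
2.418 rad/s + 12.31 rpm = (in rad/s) 3.707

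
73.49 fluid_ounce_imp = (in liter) 2.088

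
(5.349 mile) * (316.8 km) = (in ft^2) 2.935e+10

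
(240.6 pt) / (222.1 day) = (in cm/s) 4.423e-07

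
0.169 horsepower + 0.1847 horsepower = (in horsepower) 0.3537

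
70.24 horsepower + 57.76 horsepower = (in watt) 9.545e+04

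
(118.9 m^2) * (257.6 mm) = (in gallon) 8091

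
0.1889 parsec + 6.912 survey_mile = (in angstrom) 5.829e+25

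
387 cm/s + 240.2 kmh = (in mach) 0.2073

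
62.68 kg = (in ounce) 2211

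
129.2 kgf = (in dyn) 1.267e+08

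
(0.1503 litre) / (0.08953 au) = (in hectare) 1.122e-18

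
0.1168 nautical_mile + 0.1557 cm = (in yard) 236.6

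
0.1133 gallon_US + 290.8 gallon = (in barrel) 6.927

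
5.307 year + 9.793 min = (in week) 276.7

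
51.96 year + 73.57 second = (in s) 1.639e+09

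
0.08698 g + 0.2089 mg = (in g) 0.08719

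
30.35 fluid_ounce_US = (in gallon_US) 0.2371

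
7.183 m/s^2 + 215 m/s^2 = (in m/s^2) 222.2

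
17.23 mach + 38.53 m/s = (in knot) 1.148e+04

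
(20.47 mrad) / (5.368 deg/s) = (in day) 2.529e-06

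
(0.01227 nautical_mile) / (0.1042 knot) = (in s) 423.9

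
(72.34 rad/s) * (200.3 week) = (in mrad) 8.763e+12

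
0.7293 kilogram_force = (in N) 7.152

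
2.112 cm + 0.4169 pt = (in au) 1.422e-13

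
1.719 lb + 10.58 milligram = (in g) 779.7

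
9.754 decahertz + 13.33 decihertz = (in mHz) 9.887e+04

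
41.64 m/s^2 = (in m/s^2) 41.64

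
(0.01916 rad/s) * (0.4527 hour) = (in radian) 31.23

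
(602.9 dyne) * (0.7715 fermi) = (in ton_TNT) 1.112e-27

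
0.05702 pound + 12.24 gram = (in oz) 1.344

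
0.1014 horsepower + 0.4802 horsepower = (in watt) 433.7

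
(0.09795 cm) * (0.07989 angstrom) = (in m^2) 7.825e-15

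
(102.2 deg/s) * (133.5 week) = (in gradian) 9.169e+09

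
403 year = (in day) 1.471e+05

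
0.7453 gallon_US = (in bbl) 0.01775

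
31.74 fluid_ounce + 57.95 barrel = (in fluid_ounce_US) 3.116e+05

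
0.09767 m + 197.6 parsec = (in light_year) 644.5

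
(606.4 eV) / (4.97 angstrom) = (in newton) 1.955e-07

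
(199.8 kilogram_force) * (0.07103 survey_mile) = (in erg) 2.24e+12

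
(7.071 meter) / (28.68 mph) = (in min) 0.009192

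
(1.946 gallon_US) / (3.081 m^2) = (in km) 2.391e-06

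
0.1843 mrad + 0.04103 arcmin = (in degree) 0.01124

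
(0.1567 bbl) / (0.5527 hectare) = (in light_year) 4.764e-22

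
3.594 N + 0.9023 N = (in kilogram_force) 0.4585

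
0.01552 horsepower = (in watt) 11.57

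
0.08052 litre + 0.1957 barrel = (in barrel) 0.1962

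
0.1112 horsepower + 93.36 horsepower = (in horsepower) 93.47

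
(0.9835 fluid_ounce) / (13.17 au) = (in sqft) 1.589e-16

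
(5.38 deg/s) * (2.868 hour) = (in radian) 969.5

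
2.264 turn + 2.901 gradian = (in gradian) 908.5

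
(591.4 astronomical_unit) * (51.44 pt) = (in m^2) 1.605e+12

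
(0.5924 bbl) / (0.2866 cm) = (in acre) 0.008121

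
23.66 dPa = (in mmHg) 0.01775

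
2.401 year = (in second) 7.572e+07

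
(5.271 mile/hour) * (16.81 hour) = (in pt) 4.042e+08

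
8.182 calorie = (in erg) 3.423e+08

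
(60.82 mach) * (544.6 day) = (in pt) 2.762e+15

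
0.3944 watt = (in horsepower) 0.0005289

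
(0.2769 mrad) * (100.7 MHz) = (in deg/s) 1.598e+06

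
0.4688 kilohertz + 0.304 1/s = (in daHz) 46.91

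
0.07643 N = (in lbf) 0.01718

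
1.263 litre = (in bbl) 0.007944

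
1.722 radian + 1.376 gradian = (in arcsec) 3.596e+05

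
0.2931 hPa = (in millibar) 0.2931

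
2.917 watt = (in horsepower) 0.003912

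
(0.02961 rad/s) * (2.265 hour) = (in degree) 1.383e+04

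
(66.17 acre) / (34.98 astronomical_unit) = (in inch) 2.015e-06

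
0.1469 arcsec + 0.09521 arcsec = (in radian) 1.174e-06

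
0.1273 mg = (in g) 0.0001273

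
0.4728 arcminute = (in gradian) 0.008756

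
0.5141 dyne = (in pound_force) 1.156e-06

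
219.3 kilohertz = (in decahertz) 2.193e+04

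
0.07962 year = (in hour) 697.5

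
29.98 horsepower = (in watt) 2.236e+04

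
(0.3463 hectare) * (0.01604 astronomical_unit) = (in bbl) 5.227e+13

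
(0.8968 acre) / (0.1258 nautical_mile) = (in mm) 1.558e+04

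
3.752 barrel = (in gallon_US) 157.6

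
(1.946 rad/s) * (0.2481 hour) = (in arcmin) 5.975e+06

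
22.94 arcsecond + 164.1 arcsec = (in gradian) 0.05773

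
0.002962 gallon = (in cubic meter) 1.121e-05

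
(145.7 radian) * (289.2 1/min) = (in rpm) 6706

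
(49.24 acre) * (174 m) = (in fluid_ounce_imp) 1.22e+12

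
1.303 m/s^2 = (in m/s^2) 1.303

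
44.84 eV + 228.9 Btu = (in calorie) 5.772e+04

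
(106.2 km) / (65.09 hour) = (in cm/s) 45.32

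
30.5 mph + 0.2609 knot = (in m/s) 13.77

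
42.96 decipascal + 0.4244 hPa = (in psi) 0.006778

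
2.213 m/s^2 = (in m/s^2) 2.213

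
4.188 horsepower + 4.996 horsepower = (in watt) 6849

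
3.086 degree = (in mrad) 53.86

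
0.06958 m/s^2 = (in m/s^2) 0.06958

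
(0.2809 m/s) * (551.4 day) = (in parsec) 4.337e-10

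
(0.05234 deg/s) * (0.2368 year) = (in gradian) 4.343e+05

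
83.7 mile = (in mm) 1.347e+08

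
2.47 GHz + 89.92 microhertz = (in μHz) 2.47e+15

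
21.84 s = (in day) 0.0002528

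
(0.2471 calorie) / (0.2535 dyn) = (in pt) 1.156e+09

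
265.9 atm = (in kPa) 2.694e+04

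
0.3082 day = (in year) 0.0008444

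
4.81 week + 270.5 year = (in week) 1.411e+04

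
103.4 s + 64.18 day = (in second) 5.545e+06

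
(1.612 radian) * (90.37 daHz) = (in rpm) 1.391e+04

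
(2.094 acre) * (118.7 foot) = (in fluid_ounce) 1.037e+10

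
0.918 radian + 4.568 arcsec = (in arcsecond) 1.894e+05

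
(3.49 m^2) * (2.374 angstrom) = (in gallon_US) 2.189e-07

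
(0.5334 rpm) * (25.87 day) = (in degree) 7.153e+06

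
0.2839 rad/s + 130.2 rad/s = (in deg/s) 7476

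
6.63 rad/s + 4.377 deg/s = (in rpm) 64.04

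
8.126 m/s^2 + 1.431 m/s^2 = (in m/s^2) 9.557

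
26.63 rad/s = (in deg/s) 1526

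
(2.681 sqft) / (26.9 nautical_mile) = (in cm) 0.0005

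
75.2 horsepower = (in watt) 5.608e+04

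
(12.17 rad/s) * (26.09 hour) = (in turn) 1.819e+05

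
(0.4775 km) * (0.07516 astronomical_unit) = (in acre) 1.327e+09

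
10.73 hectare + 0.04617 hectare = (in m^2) 1.078e+05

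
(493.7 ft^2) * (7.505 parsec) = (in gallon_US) 2.806e+21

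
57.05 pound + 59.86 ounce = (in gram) 2.757e+04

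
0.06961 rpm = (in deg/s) 0.4177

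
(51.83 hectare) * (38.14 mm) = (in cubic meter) 1.977e+04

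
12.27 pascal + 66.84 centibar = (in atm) 0.6598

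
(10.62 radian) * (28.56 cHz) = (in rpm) 28.96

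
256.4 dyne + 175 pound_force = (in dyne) 7.784e+07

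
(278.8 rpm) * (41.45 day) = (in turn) 1.664e+07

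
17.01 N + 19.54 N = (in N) 36.55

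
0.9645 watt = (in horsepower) 0.001293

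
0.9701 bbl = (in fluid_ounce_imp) 5428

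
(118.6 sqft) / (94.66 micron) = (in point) 3.299e+08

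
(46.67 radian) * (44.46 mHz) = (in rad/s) 2.075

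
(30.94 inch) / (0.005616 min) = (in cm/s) 233.2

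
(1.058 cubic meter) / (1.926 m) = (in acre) 0.0001357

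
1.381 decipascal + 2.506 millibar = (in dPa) 2507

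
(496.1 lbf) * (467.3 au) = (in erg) 1.543e+24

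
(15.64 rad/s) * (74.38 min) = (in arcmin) 2.399e+08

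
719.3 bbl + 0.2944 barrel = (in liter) 1.144e+05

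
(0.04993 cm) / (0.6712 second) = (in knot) 0.001446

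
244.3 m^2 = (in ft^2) 2630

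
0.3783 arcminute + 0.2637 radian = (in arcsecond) 5.441e+04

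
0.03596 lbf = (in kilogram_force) 0.01631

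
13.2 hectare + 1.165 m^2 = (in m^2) 1.32e+05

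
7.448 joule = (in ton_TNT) 1.78e-09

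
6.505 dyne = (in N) 6.505e-05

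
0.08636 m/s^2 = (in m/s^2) 0.08636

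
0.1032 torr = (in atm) 0.0001358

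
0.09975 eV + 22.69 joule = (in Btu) 0.02151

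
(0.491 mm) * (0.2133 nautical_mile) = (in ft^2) 2.088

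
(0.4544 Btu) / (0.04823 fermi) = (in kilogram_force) 1.014e+18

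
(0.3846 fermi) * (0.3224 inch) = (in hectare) 3.149e-22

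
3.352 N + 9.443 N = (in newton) 12.79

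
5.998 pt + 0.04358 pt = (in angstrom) 2.131e+07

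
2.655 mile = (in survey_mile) 2.655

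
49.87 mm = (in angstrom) 4.987e+08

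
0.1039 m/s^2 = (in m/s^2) 0.1039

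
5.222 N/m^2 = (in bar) 5.222e-05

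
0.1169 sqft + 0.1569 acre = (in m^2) 635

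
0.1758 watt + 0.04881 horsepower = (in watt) 36.57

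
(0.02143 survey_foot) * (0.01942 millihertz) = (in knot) 2.466e-07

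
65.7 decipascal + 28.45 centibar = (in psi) 4.127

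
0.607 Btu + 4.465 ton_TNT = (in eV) 1.166e+29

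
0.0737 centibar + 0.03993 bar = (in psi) 0.5898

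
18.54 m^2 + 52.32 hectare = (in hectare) 52.32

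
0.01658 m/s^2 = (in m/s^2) 0.01658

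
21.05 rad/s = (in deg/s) 1206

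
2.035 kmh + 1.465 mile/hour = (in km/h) 4.393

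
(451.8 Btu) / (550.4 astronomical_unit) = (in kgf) 5.903e-10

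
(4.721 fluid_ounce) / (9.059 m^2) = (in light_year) 1.629e-21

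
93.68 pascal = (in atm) 0.0009245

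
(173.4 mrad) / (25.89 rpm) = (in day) 7.402e-07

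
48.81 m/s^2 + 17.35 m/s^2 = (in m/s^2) 66.16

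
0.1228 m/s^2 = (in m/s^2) 0.1228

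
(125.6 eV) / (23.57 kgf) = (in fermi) 8.706e-05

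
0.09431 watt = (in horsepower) 0.0001265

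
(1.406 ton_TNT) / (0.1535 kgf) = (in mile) 2.428e+06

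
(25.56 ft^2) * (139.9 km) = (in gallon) 8.776e+07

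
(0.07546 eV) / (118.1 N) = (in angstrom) 1.024e-12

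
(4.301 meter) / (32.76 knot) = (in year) 8.092e-09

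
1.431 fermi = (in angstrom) 1.431e-05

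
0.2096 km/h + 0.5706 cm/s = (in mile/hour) 0.143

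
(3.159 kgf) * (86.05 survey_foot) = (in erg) 8.125e+09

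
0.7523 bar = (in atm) 0.7425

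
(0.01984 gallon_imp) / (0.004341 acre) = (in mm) 0.005134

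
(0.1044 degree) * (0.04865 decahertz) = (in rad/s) 0.0008865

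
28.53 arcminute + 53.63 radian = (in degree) 3073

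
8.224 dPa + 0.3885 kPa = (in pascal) 389.3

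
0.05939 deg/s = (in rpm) 0.009898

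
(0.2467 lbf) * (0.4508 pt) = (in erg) 1745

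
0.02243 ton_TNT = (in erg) 9.385e+14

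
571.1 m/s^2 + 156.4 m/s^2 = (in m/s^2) 727.5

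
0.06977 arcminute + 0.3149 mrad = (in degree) 0.01921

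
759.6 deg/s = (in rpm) 126.6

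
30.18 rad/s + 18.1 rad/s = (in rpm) 461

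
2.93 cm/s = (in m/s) 0.0293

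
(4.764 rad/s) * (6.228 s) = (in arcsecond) 6.12e+06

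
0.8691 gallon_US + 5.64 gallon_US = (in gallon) 6.509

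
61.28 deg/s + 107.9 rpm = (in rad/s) 12.37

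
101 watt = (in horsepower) 0.1354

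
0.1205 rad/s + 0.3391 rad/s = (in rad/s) 0.4596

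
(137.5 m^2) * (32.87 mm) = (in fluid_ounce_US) 1.528e+05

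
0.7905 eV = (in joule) 1.267e-19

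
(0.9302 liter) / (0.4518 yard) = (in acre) 5.564e-07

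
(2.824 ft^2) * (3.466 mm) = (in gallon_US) 0.2402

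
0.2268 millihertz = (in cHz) 0.02268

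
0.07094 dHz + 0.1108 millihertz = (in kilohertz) 7.205e-06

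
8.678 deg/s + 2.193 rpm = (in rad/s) 0.3811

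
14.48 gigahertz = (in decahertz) 1.448e+09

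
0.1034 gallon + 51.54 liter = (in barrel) 0.3266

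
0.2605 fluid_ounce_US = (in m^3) 7.704e-06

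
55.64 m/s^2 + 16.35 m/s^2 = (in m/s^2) 71.99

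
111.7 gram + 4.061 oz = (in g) 226.8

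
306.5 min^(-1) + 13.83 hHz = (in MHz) 0.001388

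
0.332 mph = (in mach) 0.0004359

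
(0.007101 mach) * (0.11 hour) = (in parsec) 3.103e-14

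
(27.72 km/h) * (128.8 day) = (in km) 8.569e+04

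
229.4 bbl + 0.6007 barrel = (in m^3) 36.57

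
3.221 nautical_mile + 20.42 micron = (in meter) 5965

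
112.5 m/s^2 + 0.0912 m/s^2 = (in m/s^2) 112.6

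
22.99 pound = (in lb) 22.99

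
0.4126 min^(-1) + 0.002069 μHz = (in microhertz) 6877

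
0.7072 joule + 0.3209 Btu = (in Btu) 0.3216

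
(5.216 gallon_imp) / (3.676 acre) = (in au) 1.066e-17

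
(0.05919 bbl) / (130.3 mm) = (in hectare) 7.222e-06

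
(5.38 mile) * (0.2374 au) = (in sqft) 3.31e+15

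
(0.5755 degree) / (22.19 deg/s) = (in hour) 7.204e-06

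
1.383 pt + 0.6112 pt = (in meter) 0.0007035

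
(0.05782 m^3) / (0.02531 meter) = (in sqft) 24.59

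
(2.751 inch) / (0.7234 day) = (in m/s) 1.118e-06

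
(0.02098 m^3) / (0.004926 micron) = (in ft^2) 4.584e+07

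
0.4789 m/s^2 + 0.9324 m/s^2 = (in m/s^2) 1.411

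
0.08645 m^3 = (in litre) 86.45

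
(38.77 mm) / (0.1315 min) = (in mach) 1.443e-05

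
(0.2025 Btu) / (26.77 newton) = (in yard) 8.728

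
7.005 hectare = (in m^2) 7.005e+04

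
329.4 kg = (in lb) 726.2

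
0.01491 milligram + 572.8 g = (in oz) 20.2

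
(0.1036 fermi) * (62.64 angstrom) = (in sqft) 6.985e-24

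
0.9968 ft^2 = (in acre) 2.288e-05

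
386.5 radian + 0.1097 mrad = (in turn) 61.51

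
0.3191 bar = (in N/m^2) 3.191e+04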